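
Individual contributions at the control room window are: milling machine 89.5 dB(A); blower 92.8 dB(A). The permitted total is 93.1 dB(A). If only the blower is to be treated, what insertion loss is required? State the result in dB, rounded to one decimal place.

Fixed contribution from the other source: Σ 10^(L/10) = 10^(89.5/10) = 8.913e+08 (89.50 dB(A)).
To meet 93.1 dB(A) overall, the treated blower may contribute at most 10^(93.1/10) − 8.913e+08 = 1.150e+09, i.e. 90.61 dB(A).
So the blower must be reduced from 92.8 to 90.61 dB(A): IL = 2.19 dB.

2.2 dB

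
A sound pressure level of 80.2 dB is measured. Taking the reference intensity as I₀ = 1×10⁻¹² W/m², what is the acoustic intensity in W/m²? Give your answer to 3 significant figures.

0.000105 W/m²

I = I₀·10^(L/10) = 10⁻¹² × 10^(80.2/10) = 10^(-3.980).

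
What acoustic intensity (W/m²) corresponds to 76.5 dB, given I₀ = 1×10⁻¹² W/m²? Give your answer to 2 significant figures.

I = I₀·10^(L/10) = 10⁻¹² × 10^(76.5/10) = 10^(-4.350).

4.5e-05 W/m²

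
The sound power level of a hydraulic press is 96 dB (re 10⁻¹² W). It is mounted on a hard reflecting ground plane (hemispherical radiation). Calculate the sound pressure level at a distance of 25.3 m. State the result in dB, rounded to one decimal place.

The power spreads over a hemisphere of area 2π·r², so L_p = L_w − 10·log₁₀(2π·r²).
2π·r² = 4022 m², 10·log₁₀ of that is 36.044 dB.
L_p = 96 − 36.044 = 59.96 dB.

60.0 dB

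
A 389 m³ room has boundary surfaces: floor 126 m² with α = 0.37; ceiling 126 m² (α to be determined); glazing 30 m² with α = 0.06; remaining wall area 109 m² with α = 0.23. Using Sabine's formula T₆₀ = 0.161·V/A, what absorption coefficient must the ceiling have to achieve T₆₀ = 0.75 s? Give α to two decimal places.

0.08

A = 0.161·V/T₆₀ = 0.161·389/0.75 = 83.51 m² sabins.
Absorption from the other surfaces = 126·0.37 + 30·0.06 + 109·0.23 = 73.49 m², so the ceiling must supply 10.02 m² over 126 m².
α = 10.02/126 = 0.079.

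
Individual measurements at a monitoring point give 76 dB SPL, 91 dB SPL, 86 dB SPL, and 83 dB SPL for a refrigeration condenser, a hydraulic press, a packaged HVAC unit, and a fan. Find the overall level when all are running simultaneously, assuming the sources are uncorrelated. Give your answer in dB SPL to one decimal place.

For uncorrelated sources the intensities add, so convert each level to linear form, sum, and take 10·log₁₀ of the total.
Σ 10^(L/10) = 10^(76/10) + 10^(91/10) + 10^(86/10) + 10^(83/10) = 1.896e+09.
L_total = 10·log₁₀(1.896e+09) = 92.78 dB SPL.

92.8 dB SPL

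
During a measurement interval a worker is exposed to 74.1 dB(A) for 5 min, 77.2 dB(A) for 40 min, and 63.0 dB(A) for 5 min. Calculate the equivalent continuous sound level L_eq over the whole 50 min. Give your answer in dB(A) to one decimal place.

76.5 dB(A)

L_eq = 10·log₁₀[(1/T)·Σ tᵢ·10^(Lᵢ/10)] with T = 50 min.
Σ tᵢ·10^(Lᵢ/10) = 5·10^(74.1/10) + 40·10^(77.2/10) + 5·10^(63.0/10) = 2.238e+09.
L_eq = 10·log₁₀(2.238e+09/50) = 76.51 dB(A).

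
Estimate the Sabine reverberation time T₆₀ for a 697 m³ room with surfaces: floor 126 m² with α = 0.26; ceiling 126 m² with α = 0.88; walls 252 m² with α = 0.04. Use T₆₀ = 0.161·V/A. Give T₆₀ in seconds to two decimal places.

A = Σ Sᵢαᵢ = 126·0.26 + 126·0.88 + 252·0.04 = 153.72 m².
T₆₀ = 0.161·V/A = 0.161·697/153.72 = 0.730 s.

0.73 s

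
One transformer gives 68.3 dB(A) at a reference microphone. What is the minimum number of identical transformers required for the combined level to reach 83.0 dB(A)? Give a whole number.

Need L₁ + 10·log₁₀ N ≥ 83.0, i.e. log₁₀ N ≥ 1.47.
N ≥ 10^(14.7/10) = 29.512, so N = 30.

30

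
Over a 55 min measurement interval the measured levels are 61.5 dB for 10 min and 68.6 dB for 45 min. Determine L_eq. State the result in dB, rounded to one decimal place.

67.9 dB

L_eq = 10·log₁₀[(1/T)·Σ tᵢ·10^(Lᵢ/10)] with T = 55 min.
Σ tᵢ·10^(Lᵢ/10) = 10·10^(61.5/10) + 45·10^(68.6/10) = 3.401e+08.
L_eq = 10·log₁₀(3.401e+08/55) = 67.91 dB.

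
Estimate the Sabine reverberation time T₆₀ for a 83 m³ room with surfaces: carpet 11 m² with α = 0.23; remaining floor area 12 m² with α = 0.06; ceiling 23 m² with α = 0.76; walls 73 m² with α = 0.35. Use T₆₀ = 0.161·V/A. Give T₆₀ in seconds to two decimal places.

Total absorption A = 11·0.23 + 12·0.06 + 23·0.76 + 73·0.35 = 46.28 m² sabins.
T₆₀ = 0.161 × 83 / 46.28 = 0.289 s.

0.29 s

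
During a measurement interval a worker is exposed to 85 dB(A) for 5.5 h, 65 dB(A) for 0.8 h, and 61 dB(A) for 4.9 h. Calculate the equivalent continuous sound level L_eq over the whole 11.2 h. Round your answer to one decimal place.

81.9 dB(A)

Weight each interval's intensity by its duration and average over T = 11.2 h:
Σ tᵢ·10^(Lᵢ/10) = 5.5·10^(85/10) + 0.8·10^(65/10) + 4.9·10^(61/10) = 1.748e+09.
L_eq = 10·log₁₀(1.748e+09/11.2) = 81.93 dB(A).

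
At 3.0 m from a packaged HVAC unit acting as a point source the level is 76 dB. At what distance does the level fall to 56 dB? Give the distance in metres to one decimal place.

The 20.0 dB drop corresponds to a distance ratio of 10^(20.0/20) for a point source.
r₂ = 3.0·10^((76−56)/20) = 3.0·10^(20.0/20) = 30.00 m.

30.0 m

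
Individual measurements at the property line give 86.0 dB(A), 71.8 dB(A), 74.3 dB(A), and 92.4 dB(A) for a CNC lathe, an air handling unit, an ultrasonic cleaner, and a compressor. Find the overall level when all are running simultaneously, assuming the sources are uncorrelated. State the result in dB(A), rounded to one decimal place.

93.4 dB(A)

For uncorrelated sources the intensities add, so convert each level to linear form, sum, and take 10·log₁₀ of the total.
Σ 10^(L/10) = 10^(86.0/10) + 10^(71.8/10) + 10^(74.3/10) + 10^(92.4/10) = 2.178e+09.
L_total = 10·log₁₀(2.178e+09) = 93.38 dB(A).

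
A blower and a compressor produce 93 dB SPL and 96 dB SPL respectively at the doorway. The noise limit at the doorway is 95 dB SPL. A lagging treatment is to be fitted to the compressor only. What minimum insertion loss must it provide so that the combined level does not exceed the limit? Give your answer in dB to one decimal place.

The untreated sources together contribute 10^(93/10) = 1.995e+09, i.e. 93.00 dB SPL.
The limit corresponds to 10^(95/10) = 3.162e+09; subtracting the fixed part leaves 1.167e+09 for the compressor, i.e. 90.67 dB SPL.
Required insertion loss = 96 − 90.67 = 5.33 dB.

5.3 dB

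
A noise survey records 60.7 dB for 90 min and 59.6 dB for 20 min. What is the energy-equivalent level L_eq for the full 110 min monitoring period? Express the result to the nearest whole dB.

The energy average is taken in the linear domain: L_eq = 10·log₁₀[(Σ tᵢ·10^(Lᵢ/10))/T], T = 110 min.
Σ tᵢ·10^(Lᵢ/10) = 90·10^(60.7/10) + 20·10^(59.6/10) = 1.240e+08.
L_eq = 10·log₁₀(1.240e+08/110) = 60.52 dB.

61 dB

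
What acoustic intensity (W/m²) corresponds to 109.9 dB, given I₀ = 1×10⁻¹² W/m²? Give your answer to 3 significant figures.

0.0977 W/m²

I/I₀ = 10^(109.9/10) = 9.772e+10, so I = 9.772e+10 × 10⁻¹² W/m².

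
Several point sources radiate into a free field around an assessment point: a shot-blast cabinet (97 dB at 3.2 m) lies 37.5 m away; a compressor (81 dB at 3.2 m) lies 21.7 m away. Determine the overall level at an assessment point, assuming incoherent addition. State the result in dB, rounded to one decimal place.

75.9 dB

Propagate each source to the receiver with L = L_ref − 20·log₁₀(r/r_ref), then add intensities.
shot-blast cabinet: 97 − 20·log₁₀(37.5/3.2) = 97 − 21.38 = 75.62 dB.
compressor: 81 − 20·log₁₀(21.7/3.2) = 81 − 16.63 = 64.37 dB.
Σ 10^(L/10) = 3.923e+07 → L_total = 10·log₁₀(3.923e+07) = 75.94 dB.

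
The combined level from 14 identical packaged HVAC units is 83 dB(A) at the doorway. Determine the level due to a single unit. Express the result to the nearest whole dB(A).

14 equal contributions raise the level by 10·log₁₀ 14 = 11.461 dB, so each unit alone gives 83 − 11.461.

72 dB(A)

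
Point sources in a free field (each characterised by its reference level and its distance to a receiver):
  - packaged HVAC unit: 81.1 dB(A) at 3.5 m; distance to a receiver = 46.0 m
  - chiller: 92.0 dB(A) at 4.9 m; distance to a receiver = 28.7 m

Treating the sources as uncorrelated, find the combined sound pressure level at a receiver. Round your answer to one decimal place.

76.7 dB(A)

Propagate each source to the receiver with L = L_ref − 20·log₁₀(r/r_ref), then add intensities.
packaged HVAC unit: 81.1 − 20·log₁₀(46.0/3.5) = 81.1 − 22.37 = 58.73 dB(A).
chiller: 92.0 − 20·log₁₀(28.7/4.9) = 92.0 − 15.35 = 76.65 dB(A).
Σ 10^(L/10) = 4.694e+07 → L_total = 10·log₁₀(4.694e+07) = 76.72 dB(A).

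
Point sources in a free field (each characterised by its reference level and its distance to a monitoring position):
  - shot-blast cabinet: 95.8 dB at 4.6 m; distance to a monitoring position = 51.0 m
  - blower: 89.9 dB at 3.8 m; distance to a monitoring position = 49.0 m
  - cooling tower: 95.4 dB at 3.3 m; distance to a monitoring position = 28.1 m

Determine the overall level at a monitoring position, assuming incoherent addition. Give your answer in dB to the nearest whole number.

Apply inverse-square spreading to bring every level to the receiver, then sum 10^(L/10).
shot-blast cabinet: 95.8 − 20·log₁₀(51.0/4.6) = 95.8 − 20.90 = 74.90 dB.
blower: 89.9 − 20·log₁₀(49.0/3.8) = 89.9 − 22.21 = 67.69 dB.
cooling tower: 95.4 − 20·log₁₀(28.1/3.3) = 95.4 − 18.60 = 76.80 dB.
Σ 10^(L/10) = 8.463e+07 → L_total = 10·log₁₀(8.463e+07) = 79.28 dB.

79 dB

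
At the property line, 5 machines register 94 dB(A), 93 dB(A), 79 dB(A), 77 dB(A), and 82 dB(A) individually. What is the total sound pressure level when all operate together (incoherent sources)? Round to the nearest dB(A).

97 dB(A)

Incoherent sources combine by intensity addition: L_total = 10·log₁₀(Σ 10^(L_i/10)).
Σ 10^(L/10) = 10^(94/10) + 10^(93/10) + 10^(79/10) + 10^(77/10) + 10^(82/10) = 4.795e+09.
L_total = 10·log₁₀(4.795e+09) = 96.81 dB(A).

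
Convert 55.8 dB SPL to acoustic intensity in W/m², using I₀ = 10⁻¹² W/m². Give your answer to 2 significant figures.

I = I₀·10^(L/10) = 10⁻¹² × 10^(55.8/10) = 10^(-6.420).

3.8e-07 W/m²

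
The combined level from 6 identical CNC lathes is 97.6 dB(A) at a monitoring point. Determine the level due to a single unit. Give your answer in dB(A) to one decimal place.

89.8 dB(A)

6 equal contributions raise the level by 10·log₁₀ 6 = 7.782 dB, so each unit alone gives 97.6 − 7.782.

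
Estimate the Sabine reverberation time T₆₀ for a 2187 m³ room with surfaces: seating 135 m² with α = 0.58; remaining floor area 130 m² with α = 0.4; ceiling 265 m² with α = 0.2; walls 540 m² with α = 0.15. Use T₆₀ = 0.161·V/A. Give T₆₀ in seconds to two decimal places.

Total absorption A = 135·0.58 + 130·0.4 + 265·0.2 + 540·0.15 = 264.30 m² sabins.
T₆₀ = 0.161·V/A = 0.161·2187/264.30 = 1.332 s.

1.33 s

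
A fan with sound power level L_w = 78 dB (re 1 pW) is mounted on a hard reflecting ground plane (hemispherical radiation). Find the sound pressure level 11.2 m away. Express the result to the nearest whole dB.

49 dB

L_p = L_w − 10·log₁₀(2π·r²) with r = 11.2 m.
2π·r² = 788.2 m², 10·log₁₀ of that is 28.966 dB.
L_p = 78 − 28.966 = 49.03 dB.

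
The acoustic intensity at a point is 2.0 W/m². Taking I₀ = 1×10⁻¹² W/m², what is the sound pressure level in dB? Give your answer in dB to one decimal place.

123.0 dB

I/I₀ = 2.0/10⁻¹² = 2.0×10^12, and L = 10·log₁₀(I/I₀).
L = 10·(0.3010 + 12) = 123.01 dB.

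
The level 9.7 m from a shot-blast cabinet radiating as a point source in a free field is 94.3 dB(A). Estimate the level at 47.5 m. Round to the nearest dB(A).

81 dB(A)

Spherical spreading from a point source gives a 20·log₁₀(r₂/r₁) drop.
L₂ = 94.3 − 20·log₁₀(47.5/9.7) = 94.3 − 13.798 = 80.50 dB(A).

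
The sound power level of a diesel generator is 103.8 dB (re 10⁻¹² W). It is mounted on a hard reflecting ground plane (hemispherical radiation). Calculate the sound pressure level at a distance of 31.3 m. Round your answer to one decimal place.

65.9 dB

L_p = L_w − 10·log₁₀(2π·r²) with r = 31.3 m.
2π·r² = 6156 m², 10·log₁₀ of that is 37.893 dB.
L_p = 103.8 − 37.893 = 65.91 dB.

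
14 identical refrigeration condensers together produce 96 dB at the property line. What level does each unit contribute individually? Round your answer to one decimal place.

For N identical incoherent sources L_total = L₁ + 10·log₁₀ N, so L₁ = 96 − 10·log₁₀(14) = 96 − 11.461.

84.5 dB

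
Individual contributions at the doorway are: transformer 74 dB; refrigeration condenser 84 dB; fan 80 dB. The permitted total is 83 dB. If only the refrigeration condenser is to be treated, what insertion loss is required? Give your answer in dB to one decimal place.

5.3 dB

Everything except the refrigeration condenser sums to 10^(74/10) + 10^(80/10) = 1.251e+08 in linear terms, 80.97 dB.
The limit corresponds to 10^(83/10) = 1.995e+08; subtracting the fixed part leaves 7.441e+07 for the refrigeration condenser, i.e. 78.72 dB.
Required insertion loss = 84 − 78.72 = 5.28 dB.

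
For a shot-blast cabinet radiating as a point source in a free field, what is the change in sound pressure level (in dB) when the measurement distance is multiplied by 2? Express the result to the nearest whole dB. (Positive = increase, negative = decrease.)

-6 dB

A point source loses 6 dB per doubling of distance; generally ΔL = −20·log₁₀(r₂/r₁).
ΔL = −20·log₁₀(2) = -6.02 dB.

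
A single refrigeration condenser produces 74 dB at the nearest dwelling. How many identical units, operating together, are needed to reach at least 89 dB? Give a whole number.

N identical sources give L₁ + 10·log₁₀ N, so require 10·log₁₀ N ≥ 89 − 74 = 15.0 dB.
N ≥ 10^(15.0/10) = 31.623, so N = 32.

32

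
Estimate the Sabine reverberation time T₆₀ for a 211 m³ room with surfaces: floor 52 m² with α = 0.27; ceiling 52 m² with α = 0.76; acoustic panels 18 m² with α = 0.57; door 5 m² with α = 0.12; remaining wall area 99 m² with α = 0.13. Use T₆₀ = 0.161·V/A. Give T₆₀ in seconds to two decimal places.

Total absorption A = 52·0.27 + 52·0.76 + 18·0.57 + 5·0.12 + 99·0.13 = 77.29 m² sabins.
T₆₀ = 0.161·V/A = 0.161·211/77.29 = 0.440 s.

0.44 s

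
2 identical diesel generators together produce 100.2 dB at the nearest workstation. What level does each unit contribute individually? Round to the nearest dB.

For N identical incoherent sources L_total = L₁ + 10·log₁₀ N, so L₁ = 100.2 − 10·log₁₀(2) = 100.2 − 3.010.

97 dB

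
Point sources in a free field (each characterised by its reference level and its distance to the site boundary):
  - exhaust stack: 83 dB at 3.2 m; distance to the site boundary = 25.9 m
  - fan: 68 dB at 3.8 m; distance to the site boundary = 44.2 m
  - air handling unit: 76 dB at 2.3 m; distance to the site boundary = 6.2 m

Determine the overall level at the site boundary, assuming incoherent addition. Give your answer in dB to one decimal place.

Apply inverse-square spreading to bring every level to the receiver, then sum 10^(L/10).
exhaust stack: 83 − 20·log₁₀(25.9/3.2) = 83 − 18.16 = 64.84 dB.
fan: 68 − 20·log₁₀(44.2/3.8) = 68 − 21.31 = 46.69 dB.
air handling unit: 76 − 20·log₁₀(6.2/2.3) = 76 − 8.61 = 67.39 dB.
Σ 10^(L/10) = 8.571e+06 → L_total = 10·log₁₀(8.571e+06) = 69.33 dB.

69.3 dB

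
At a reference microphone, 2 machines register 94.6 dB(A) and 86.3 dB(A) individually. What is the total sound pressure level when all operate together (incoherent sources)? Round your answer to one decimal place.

For uncorrelated sources the intensities add, so convert each level to linear form, sum, and take 10·log₁₀ of the total.
Σ 10^(L/10) = 10^(94.6/10) + 10^(86.3/10) = 3.311e+09.
L_total = 10·log₁₀(3.311e+09) = 95.20 dB(A).

95.2 dB(A)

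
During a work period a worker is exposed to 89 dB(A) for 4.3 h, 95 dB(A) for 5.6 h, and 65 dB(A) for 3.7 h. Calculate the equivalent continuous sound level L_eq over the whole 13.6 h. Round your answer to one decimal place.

The energy average is taken in the linear domain: L_eq = 10·log₁₀[(Σ tᵢ·10^(Lᵢ/10))/T], T = 13.6 h.
Σ tᵢ·10^(Lᵢ/10) = 4.3·10^(89/10) + 5.6·10^(95/10) + 3.7·10^(65/10) = 2.114e+10.
L_eq = 10·log₁₀(2.114e+10/13.6) = 91.91 dB(A).

91.9 dB(A)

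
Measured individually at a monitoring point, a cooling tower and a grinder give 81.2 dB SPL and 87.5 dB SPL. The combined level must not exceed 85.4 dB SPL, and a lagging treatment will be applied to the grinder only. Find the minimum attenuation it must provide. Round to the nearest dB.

The untreated sources together contribute 10^(81.2/10) = 1.318e+08, i.e. 81.20 dB SPL.
To meet 85.4 dB SPL overall, the treated grinder may contribute at most 10^(85.4/10) − 1.318e+08 = 2.149e+08, i.e. 83.32 dB SPL.
So the grinder must be reduced from 87.5 to 83.32 dB SPL: IL = 4.18 dB.

4 dB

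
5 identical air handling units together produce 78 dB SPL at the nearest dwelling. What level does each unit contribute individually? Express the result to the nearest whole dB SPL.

71 dB SPL

5 equal contributions raise the level by 10·log₁₀ 5 = 6.990 dB, so each unit alone gives 78 − 6.990.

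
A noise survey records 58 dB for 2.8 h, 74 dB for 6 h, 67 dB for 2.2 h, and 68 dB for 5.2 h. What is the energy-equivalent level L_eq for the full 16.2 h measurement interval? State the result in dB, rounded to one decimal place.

The energy average is taken in the linear domain: L_eq = 10·log₁₀[(Σ tᵢ·10^(Lᵢ/10))/T], T = 16.2 h.
Σ tᵢ·10^(Lᵢ/10) = 2.8·10^(58/10) + 6·10^(74/10) + 2.2·10^(67/10) + 5.2·10^(68/10) = 1.963e+08.
L_eq = 10·log₁₀(1.963e+08/16.2) = 70.83 dB.

70.8 dB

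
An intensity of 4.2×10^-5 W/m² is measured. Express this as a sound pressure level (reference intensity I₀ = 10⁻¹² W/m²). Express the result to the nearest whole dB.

I/I₀ = 4.2×10^-5/10⁻¹² = 4.2×10^7, and L = 10·log₁₀(I/I₀).
L = 10·(0.6232 + 7) = 76.23 dB.

76 dB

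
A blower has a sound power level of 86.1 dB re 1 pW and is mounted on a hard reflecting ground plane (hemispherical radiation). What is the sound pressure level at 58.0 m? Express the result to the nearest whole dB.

43 dB

The power spreads over a hemisphere of area 2π·r², so L_p = L_w − 10·log₁₀(2π·r²).
2π·r² = 2.114e+04 m², 10·log₁₀ of that is 43.250 dB.
L_p = 86.1 − 43.250 = 42.85 dB.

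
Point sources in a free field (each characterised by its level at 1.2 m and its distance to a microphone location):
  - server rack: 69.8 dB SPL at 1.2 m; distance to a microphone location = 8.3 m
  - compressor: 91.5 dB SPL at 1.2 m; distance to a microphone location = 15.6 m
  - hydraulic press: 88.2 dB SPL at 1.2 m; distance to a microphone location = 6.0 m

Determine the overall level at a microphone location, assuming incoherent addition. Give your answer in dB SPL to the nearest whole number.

75 dB SPL

Propagate each source to the receiver with L = L_ref − 20·log₁₀(r/r_ref), then add intensities.
server rack: 69.8 − 20·log₁₀(8.3/1.2) = 69.8 − 16.80 = 53.00 dB SPL.
compressor: 91.5 − 20·log₁₀(15.6/1.2) = 91.5 − 22.28 = 69.22 dB SPL.
hydraulic press: 88.2 − 20·log₁₀(6.0/1.2) = 88.2 − 13.98 = 74.22 dB SPL.
Σ 10^(L/10) = 3.499e+07 → L_total = 10·log₁₀(3.499e+07) = 75.44 dB SPL.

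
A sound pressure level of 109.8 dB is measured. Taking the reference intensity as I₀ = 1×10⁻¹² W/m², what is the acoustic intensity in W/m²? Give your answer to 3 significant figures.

L = 10·log₁₀(I/I₀) ⇒ I = I₀·10^(L/10) = 10⁻¹² × 10^10.98.

0.0955 W/m²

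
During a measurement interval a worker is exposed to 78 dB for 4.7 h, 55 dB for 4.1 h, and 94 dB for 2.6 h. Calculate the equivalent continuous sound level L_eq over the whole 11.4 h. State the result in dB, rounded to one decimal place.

87.8 dB

L_eq = 10·log₁₀[(1/T)·Σ tᵢ·10^(Lᵢ/10)] with T = 11.4 h.
Σ tᵢ·10^(Lᵢ/10) = 4.7·10^(78/10) + 4.1·10^(55/10) + 2.6·10^(94/10) = 6.829e+09.
L_eq = 10·log₁₀(6.829e+09/11.4) = 87.77 dB.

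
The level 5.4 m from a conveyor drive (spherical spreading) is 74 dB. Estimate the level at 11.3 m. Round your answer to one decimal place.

67.6 dB

Point-source attenuation: ΔL = 20·log₁₀(r₂/r₁) = 20·log₁₀(11.3/5.4) = 6.414 dB.
L₂ = 74 − 20·log₁₀(11.3/5.4) = 74 − 6.414 = 67.59 dB.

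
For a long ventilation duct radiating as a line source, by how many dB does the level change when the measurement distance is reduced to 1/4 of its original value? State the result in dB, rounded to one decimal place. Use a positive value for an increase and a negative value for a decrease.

With cylindrical spreading the level changes by −10·log₁₀(r₂/r₁).
ΔL = −10·log₁₀(0.25) = +6.02 dB.

+6.0 dB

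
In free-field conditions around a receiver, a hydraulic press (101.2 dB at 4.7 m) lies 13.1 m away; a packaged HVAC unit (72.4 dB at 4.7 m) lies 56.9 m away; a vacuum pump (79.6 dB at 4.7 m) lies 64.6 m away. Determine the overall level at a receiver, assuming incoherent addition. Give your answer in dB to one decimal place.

Apply inverse-square spreading to bring every level to the receiver, then sum 10^(L/10).
hydraulic press: 101.2 − 20·log₁₀(13.1/4.7) = 101.2 − 8.90 = 92.30 dB.
packaged HVAC unit: 72.4 − 20·log₁₀(56.9/4.7) = 72.4 − 21.66 = 50.74 dB.
vacuum pump: 79.6 − 20·log₁₀(64.6/4.7) = 79.6 − 22.76 = 56.84 dB.
Σ 10^(L/10) = 1.697e+09 → L_total = 10·log₁₀(1.697e+09) = 92.30 dB.

92.3 dB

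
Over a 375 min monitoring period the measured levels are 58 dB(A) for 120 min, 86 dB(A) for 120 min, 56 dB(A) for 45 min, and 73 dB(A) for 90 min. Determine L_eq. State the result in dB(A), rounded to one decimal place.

81.2 dB(A)

Weight each interval's intensity by its duration and average over T = 375 min:
Σ tᵢ·10^(Lᵢ/10) = 120·10^(58/10) + 120·10^(86/10) + 45·10^(56/10) + 90·10^(73/10) = 4.966e+10.
L_eq = 10·log₁₀(4.966e+10/375) = 81.22 dB(A).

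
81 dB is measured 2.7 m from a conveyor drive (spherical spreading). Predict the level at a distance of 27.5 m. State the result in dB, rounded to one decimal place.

60.8 dB

Point-source attenuation: ΔL = 20·log₁₀(r₂/r₁) = 20·log₁₀(27.5/2.7) = 20.159 dB.
L₂ = 81 − 20·log₁₀(27.5/2.7) = 81 − 20.159 = 60.84 dB.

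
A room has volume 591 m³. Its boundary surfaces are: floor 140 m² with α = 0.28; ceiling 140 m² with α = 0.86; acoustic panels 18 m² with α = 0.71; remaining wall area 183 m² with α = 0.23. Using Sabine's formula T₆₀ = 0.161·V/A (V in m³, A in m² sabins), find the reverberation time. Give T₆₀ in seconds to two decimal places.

Summing Sᵢαᵢ: 140·0.28 + 140·0.86 + 18·0.71 + 183·0.23 = 214.47 m².
T₆₀ = 0.161·V/A = 0.161·591/214.47 = 0.444 s.

0.44 s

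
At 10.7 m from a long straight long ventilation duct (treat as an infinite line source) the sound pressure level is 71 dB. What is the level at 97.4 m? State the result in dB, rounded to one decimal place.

61.4 dB

Line-source attenuation: ΔL = 10·log₁₀(r₂/r₁) = 10·log₁₀(97.4/10.7) = 9.592 dB.
L₂ = 71 − 10·log₁₀(97.4/10.7) = 71 − 9.592 = 61.41 dB.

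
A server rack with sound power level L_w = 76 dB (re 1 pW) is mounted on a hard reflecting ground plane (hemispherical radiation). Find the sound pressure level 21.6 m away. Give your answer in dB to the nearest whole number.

41 dB

L_p = L_w − 10·log₁₀(2π·r²) with r = 21.6 m.
2π·r² = 2931 m², 10·log₁₀ of that is 34.671 dB.
L_p = 76 − 34.671 = 41.33 dB.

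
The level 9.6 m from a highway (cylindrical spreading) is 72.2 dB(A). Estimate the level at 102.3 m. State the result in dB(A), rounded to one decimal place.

Cylindrical spreading from a line source gives a 10·log₁₀(r₂/r₁) drop.
L₂ = 72.2 − 10·log₁₀(102.3/9.6) = 72.2 − 10.276 = 61.92 dB(A).

61.9 dB(A)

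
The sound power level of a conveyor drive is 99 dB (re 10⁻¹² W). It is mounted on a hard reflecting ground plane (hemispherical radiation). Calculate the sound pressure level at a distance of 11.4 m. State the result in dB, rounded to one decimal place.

69.9 dB

Free-field hemispherical radiation: L_p = L_w − 10·log₁₀(2π·r²), r = 11.4 m.
2π·r² = 816.6 m², 10·log₁₀ of that is 29.120 dB.
L_p = 99 − 29.120 = 69.88 dB.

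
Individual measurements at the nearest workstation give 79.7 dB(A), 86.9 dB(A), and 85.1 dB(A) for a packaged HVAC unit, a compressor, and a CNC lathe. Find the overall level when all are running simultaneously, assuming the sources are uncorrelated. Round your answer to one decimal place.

For uncorrelated sources the intensities add, so convert each level to linear form, sum, and take 10·log₁₀ of the total.
Σ 10^(L/10) = 10^(79.7/10) + 10^(86.9/10) + 10^(85.1/10) = 9.067e+08.
L_total = 10·log₁₀(9.067e+08) = 89.57 dB(A).

89.6 dB(A)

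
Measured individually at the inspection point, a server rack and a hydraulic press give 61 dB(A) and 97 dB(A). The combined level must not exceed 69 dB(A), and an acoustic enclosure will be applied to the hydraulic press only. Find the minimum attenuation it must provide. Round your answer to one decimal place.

Everything except the hydraulic press sums to 10^(61/10) = 1.259e+06 in linear terms, 61.00 dB(A).
To meet 69 dB(A) overall, the treated hydraulic press may contribute at most 10^(69/10) − 1.259e+06 = 6.684e+06, i.e. 68.25 dB(A).
Required insertion loss = 97 − 68.25 = 28.75 dB.

28.7 dB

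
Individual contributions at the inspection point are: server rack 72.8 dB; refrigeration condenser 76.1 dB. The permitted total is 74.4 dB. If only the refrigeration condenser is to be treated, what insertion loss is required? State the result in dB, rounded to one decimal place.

The untreated sources together contribute 10^(72.8/10) = 1.905e+07, i.e. 72.80 dB.
The limit corresponds to 10^(74.4/10) = 2.754e+07; subtracting the fixed part leaves 8.488e+06 for the refrigeration condenser, i.e. 69.29 dB.
Required insertion loss = 76.1 − 69.29 = 6.81 dB.

6.8 dB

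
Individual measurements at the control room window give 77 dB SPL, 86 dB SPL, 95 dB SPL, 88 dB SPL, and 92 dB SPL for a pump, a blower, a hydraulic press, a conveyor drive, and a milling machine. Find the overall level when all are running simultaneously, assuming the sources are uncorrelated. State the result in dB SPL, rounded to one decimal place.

For uncorrelated sources the intensities add, so convert each level to linear form, sum, and take 10·log₁₀ of the total.
Σ 10^(L/10) = 10^(77/10) + 10^(86/10) + 10^(95/10) + 10^(88/10) + 10^(92/10) = 5.826e+09.
L_total = 10·log₁₀(5.826e+09) = 97.65 dB SPL.

97.7 dB SPL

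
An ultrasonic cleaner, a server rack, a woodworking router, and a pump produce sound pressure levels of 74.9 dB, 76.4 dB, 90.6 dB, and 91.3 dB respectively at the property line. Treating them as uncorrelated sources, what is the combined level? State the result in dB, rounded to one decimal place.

Incoherent sources combine by intensity addition: L_total = 10·log₁₀(Σ 10^(L_i/10)).
Σ 10^(L/10) = 10^(74.9/10) + 10^(76.4/10) + 10^(90.6/10) + 10^(91.3/10) = 2.572e+09.
L_total = 10·log₁₀(2.572e+09) = 94.10 dB.

94.1 dB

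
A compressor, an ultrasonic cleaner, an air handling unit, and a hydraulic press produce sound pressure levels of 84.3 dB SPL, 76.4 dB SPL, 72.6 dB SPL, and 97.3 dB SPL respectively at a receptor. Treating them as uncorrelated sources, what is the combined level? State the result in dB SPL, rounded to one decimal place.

97.6 dB SPL

Incoherent sources combine by intensity addition: L_total = 10·log₁₀(Σ 10^(L_i/10)).
Σ 10^(L/10) = 10^(84.3/10) + 10^(76.4/10) + 10^(72.6/10) + 10^(97.3/10) = 5.701e+09.
L_total = 10·log₁₀(5.701e+09) = 97.56 dB SPL.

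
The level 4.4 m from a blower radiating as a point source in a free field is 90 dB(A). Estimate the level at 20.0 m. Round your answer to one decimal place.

76.8 dB(A)

Point-source attenuation: ΔL = 20·log₁₀(r₂/r₁) = 20·log₁₀(20.0/4.4) = 13.152 dB.
L₂ = 90 − 20·log₁₀(20.0/4.4) = 90 − 13.152 = 76.85 dB(A).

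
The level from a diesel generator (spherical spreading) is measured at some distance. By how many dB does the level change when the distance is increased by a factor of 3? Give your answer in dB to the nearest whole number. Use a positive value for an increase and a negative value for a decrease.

-10 dB

Point-source spreading: ΔL = −20·log₁₀(r₂/r₁).
ΔL = −20·log₁₀(3) = -9.54 dB.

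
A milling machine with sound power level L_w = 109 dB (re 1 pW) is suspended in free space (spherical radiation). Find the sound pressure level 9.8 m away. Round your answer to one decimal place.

The power spreads over a sphere of area 4π·r², so L_p = L_w − 10·log₁₀(4π·r²).
4π·r² = 1207 m², 10·log₁₀ of that is 30.817 dB.
L_p = 109 − 30.817 = 78.18 dB.

78.2 dB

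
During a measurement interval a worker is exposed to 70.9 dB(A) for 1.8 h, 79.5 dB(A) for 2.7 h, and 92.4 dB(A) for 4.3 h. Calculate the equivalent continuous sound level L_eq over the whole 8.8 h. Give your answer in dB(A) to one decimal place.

89.4 dB(A)

Weight each interval's intensity by its duration and average over T = 8.8 h:
Σ tᵢ·10^(Lᵢ/10) = 1.8·10^(70.9/10) + 2.7·10^(79.5/10) + 4.3·10^(92.4/10) = 7.735e+09.
L_eq = 10·log₁₀(7.735e+09/8.8) = 89.44 dB(A).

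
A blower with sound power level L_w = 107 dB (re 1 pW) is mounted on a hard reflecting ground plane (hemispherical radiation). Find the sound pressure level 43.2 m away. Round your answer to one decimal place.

Free-field hemispherical radiation: L_p = L_w − 10·log₁₀(2π·r²), r = 43.2 m.
2π·r² = 1.173e+04 m², 10·log₁₀ of that is 40.691 dB.
L_p = 107 − 40.691 = 66.31 dB.

66.3 dB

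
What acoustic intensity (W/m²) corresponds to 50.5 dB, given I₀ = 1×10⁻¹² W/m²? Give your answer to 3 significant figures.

1.12e-07 W/m²

I/I₀ = 10^(50.5/10) = 1.122e+05, so I = 1.122e+05 × 10⁻¹² W/m².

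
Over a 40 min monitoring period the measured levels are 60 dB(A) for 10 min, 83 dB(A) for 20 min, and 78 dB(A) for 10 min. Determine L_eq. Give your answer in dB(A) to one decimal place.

80.6 dB(A)

The energy average is taken in the linear domain: L_eq = 10·log₁₀[(Σ tᵢ·10^(Lᵢ/10))/T], T = 40 min.
Σ tᵢ·10^(Lᵢ/10) = 10·10^(60/10) + 20·10^(83/10) + 10·10^(78/10) = 4.631e+09.
L_eq = 10·log₁₀(4.631e+09/40) = 80.64 dB(A).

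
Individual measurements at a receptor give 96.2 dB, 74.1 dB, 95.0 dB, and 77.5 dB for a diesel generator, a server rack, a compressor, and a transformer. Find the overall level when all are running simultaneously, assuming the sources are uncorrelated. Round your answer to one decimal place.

Incoherent sources combine by intensity addition: L_total = 10·log₁₀(Σ 10^(L_i/10)).
Σ 10^(L/10) = 10^(96.2/10) + 10^(74.1/10) + 10^(95.0/10) + 10^(77.5/10) = 7.413e+09.
L_total = 10·log₁₀(7.413e+09) = 98.70 dB.

98.7 dB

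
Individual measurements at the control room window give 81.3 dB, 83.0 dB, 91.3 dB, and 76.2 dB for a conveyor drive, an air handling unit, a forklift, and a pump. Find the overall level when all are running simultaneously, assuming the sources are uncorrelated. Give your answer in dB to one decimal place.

92.4 dB

Incoherent sources combine by intensity addition: L_total = 10·log₁₀(Σ 10^(L_i/10)).
Σ 10^(L/10) = 10^(81.3/10) + 10^(83.0/10) + 10^(91.3/10) + 10^(76.2/10) = 1.725e+09.
L_total = 10·log₁₀(1.725e+09) = 92.37 dB.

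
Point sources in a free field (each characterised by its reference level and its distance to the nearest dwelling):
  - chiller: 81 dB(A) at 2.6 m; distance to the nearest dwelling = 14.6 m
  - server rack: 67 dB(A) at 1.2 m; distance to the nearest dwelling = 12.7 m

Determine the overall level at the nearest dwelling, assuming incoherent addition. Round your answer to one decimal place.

Propagate each source to the receiver with L = L_ref − 20·log₁₀(r/r_ref), then add intensities.
chiller: 81 − 20·log₁₀(14.6/2.6) = 81 − 14.99 = 66.01 dB(A).
server rack: 67 − 20·log₁₀(12.7/1.2) = 67 − 20.49 = 46.51 dB(A).
Σ 10^(L/10) = 4.037e+06 → L_total = 10·log₁₀(4.037e+06) = 66.06 dB(A).

66.1 dB(A)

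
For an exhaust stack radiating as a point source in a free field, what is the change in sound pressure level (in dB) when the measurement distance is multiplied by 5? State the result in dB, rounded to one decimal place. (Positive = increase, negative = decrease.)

Point-source spreading: ΔL = −20·log₁₀(r₂/r₁).
ΔL = −20·log₁₀(5) = -13.98 dB.

-14.0 dB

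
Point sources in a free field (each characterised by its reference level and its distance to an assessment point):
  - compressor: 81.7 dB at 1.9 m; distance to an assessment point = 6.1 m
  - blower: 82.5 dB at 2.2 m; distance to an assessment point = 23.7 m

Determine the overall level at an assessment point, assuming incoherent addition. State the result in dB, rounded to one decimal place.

72.0 dB

Apply inverse-square spreading to bring every level to the receiver, then sum 10^(L/10).
compressor: 81.7 − 20·log₁₀(6.1/1.9) = 81.7 − 10.13 = 71.57 dB.
blower: 82.5 − 20·log₁₀(23.7/2.2) = 82.5 − 20.65 = 61.85 dB.
Σ 10^(L/10) = 1.588e+07 → L_total = 10·log₁₀(1.588e+07) = 72.01 dB.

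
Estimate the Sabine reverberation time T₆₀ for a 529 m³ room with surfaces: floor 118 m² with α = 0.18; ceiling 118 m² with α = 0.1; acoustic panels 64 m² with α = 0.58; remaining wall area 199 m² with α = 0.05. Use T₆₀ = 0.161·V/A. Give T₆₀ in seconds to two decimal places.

Total absorption A = 118·0.18 + 118·0.1 + 64·0.58 + 199·0.05 = 80.11 m² sabins.
T₆₀ = 0.161 × 529 / 80.11 = 1.063 s.

1.06 s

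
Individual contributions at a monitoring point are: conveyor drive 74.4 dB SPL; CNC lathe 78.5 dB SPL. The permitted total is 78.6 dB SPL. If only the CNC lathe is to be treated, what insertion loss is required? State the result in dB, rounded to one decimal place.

2.0 dB

Fixed contribution from the other source: Σ 10^(L/10) = 10^(74.4/10) = 2.754e+07 (74.40 dB SPL).
The limit corresponds to 10^(78.6/10) = 7.244e+07; subtracting the fixed part leaves 4.490e+07 for the CNC lathe, i.e. 76.52 dB SPL.
So the CNC lathe must be reduced from 78.5 to 76.52 dB SPL: IL = 1.98 dB.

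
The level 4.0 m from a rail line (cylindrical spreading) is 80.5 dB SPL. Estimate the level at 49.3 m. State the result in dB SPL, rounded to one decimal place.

For a line source, L₂ = L₁ − 10·log₁₀(r₂/r₁).
L₂ = 80.5 − 10·log₁₀(49.3/4.0) = 80.5 − 10.908 = 69.59 dB SPL.

69.6 dB SPL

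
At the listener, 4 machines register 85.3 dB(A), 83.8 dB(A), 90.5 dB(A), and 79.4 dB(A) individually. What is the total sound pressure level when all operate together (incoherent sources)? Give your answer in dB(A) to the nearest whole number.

93 dB(A)

Incoherent sources combine by intensity addition: L_total = 10·log₁₀(Σ 10^(L_i/10)).
Σ 10^(L/10) = 10^(85.3/10) + 10^(83.8/10) + 10^(90.5/10) + 10^(79.4/10) = 1.788e+09.
L_total = 10·log₁₀(1.788e+09) = 92.52 dB(A).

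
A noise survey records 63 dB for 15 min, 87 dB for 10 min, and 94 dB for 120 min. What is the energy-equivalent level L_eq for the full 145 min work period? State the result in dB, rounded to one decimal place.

L_eq = 10·log₁₀[(1/T)·Σ tᵢ·10^(Lᵢ/10)] with T = 145 min.
Σ tᵢ·10^(Lᵢ/10) = 15·10^(63/10) + 10·10^(87/10) + 120·10^(94/10) = 3.065e+11.
L_eq = 10·log₁₀(3.065e+11/145) = 93.25 dB.

93.3 dB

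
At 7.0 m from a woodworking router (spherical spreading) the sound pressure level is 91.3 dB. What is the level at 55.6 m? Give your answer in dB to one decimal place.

73.3 dB

Point-source attenuation: ΔL = 20·log₁₀(r₂/r₁) = 20·log₁₀(55.6/7.0) = 18.000 dB.
L₂ = 91.3 − 20·log₁₀(55.6/7.0) = 91.3 − 18.000 = 73.30 dB.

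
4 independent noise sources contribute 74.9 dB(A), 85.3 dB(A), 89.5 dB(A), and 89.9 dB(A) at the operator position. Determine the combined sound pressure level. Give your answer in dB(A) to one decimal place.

For uncorrelated sources the intensities add, so convert each level to linear form, sum, and take 10·log₁₀ of the total.
Σ 10^(L/10) = 10^(74.9/10) + 10^(85.3/10) + 10^(89.5/10) + 10^(89.9/10) = 2.238e+09.
L_total = 10·log₁₀(2.238e+09) = 93.50 dB(A).

93.5 dB(A)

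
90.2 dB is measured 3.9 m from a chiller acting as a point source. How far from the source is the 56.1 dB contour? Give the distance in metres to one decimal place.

Point-source spreading drops the level by 20·log₁₀(r₂/r₁); inverting, r₂/r₁ = 10^(ΔL/20).
r₂ = 3.9·10^((90.2−56.1)/20) = 3.9·10^(34.1/20) = 197.73 m.

197.7 m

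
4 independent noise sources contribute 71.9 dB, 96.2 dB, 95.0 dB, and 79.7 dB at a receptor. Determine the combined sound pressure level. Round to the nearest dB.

Incoherent sources combine by intensity addition: L_total = 10·log₁₀(Σ 10^(L_i/10)).
Σ 10^(L/10) = 10^(71.9/10) + 10^(96.2/10) + 10^(95.0/10) + 10^(79.7/10) = 7.440e+09.
L_total = 10·log₁₀(7.440e+09) = 98.72 dB.

99 dB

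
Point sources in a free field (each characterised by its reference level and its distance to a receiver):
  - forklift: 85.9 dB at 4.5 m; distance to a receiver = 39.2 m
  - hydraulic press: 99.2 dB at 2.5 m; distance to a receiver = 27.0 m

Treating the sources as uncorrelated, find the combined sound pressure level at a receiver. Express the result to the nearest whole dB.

79 dB

Propagate each source to the receiver with L = L_ref − 20·log₁₀(r/r_ref), then add intensities.
forklift: 85.9 − 20·log₁₀(39.2/4.5) = 85.9 − 18.80 = 67.10 dB.
hydraulic press: 99.2 − 20·log₁₀(27.0/2.5) = 99.2 − 20.67 = 78.53 dB.
Σ 10^(L/10) = 7.644e+07 → L_total = 10·log₁₀(7.644e+07) = 78.83 dB.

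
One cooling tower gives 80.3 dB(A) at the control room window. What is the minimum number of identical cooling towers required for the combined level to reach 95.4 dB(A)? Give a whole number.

33

N identical sources give L₁ + 10·log₁₀ N, so require 10·log₁₀ N ≥ 95.4 − 80.3 = 15.1 dB.
N ≥ 10^(15.1/10) = 32.359, so N = 33.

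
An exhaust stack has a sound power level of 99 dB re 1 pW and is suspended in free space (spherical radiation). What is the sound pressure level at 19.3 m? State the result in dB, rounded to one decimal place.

62.3 dB

The power spreads over a sphere of area 4π·r², so L_p = L_w − 10·log₁₀(4π·r²).
4π·r² = 4681 m², 10·log₁₀ of that is 36.703 dB.
L_p = 99 − 36.703 = 62.30 dB.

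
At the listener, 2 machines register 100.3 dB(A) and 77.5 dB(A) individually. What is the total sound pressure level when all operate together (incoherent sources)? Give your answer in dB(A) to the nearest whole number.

100 dB(A)

For uncorrelated sources the intensities add, so convert each level to linear form, sum, and take 10·log₁₀ of the total.
Σ 10^(L/10) = 10^(100.3/10) + 10^(77.5/10) = 1.077e+10.
L_total = 10·log₁₀(1.077e+10) = 100.32 dB(A).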